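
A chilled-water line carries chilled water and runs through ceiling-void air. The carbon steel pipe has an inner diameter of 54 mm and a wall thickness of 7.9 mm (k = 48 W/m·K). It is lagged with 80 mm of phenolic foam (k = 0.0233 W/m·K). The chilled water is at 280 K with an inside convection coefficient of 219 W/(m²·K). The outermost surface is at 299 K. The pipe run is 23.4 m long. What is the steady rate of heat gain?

Q ≈ 54.4 W

Treating each annulus and film as a series resistance:
R_inner film = 1/(h_i·2πr₁L) = 1/(219×2π×0.027×23.4) = 0.00115 K/W
R_carbon steel pipe wall = ln(34.9/27)/(2π×48×23.4) = 3.637×10^-5 K/W
R_phenolic foam = ln(114.9/34.9)/(2π×0.0233×23.4) = 0.3478 K/W
R_total = 0.349 K/W
Q = ΔT/R_total = 19/0.349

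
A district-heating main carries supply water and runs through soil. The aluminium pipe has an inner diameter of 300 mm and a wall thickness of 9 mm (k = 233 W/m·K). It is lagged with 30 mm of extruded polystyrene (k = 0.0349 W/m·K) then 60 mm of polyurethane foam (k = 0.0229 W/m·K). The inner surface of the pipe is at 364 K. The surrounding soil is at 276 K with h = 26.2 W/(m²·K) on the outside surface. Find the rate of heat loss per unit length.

Treating each annulus and film as a series resistance:
R_aluminium pipe wall = ln(159/150)/(2π×233×1) = 3.98×10^-5 K/W
R_extruded polystyrene = ln(189/159)/(2π×0.0349×1) = 0.7882 K/W
R_polyurethane foam = ln(249/189)/(2π×0.0229×1) = 1.916 K/W
R_outer film = 1/(h_o·2πr_oL) = 1/(26.2×2π×0.249×1) = 0.0244 K/W
R_total = 2.729 K/W
Q = ΔT/R_total = 88/2.729

q′ ≈ 32.2 W/m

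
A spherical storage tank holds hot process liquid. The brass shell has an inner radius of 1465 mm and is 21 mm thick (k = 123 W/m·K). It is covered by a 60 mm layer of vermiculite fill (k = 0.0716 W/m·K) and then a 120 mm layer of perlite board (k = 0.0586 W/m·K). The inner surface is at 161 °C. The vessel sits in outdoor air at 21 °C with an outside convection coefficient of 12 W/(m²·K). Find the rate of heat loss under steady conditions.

Q ≈ 1480 W

For a spherical shell R = (1/r₁ − 1/r₂)/(4πk); film R = 1/(h·4πr²). In series:
R_brass shell = (1/1.465 − 1/1.486)/(4π×123) = 6.241×10^-6 K/W
R_vermiculite fill = (1/1.486 − 1/1.546)/(4π×0.0716) = 0.02903 K/W
R_perlite board = (1/1.546 − 1/1.666)/(4π×0.0586) = 0.06327 K/W
R_outer film = 1/(h·4πr_o²) = 1/(12×4π×1.666²) = 0.002389 K/W
R_total = 0.09469 K/W
Q = ΔT/R_total = 140/0.09469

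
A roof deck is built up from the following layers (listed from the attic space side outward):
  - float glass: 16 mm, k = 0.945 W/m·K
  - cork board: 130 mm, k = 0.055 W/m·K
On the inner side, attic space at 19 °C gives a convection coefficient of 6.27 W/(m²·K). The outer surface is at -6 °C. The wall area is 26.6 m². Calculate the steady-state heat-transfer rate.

Q ≈ 262 W

Model the wall as resistances in series:
R_inner film = 1/(h_i·A) = 1/(6.27×26.6) = 0.005996 K/W
R_float glass = L/(kA) = 0.016/(0.945×26.6) = 6.365×10^-4 K/W
R_cork board = L/(kA) = 0.13/(0.055×26.6) = 0.08886 K/W
R_total = 0.09549 K/W
Q = ΔT / R_total = 25 / 0.09549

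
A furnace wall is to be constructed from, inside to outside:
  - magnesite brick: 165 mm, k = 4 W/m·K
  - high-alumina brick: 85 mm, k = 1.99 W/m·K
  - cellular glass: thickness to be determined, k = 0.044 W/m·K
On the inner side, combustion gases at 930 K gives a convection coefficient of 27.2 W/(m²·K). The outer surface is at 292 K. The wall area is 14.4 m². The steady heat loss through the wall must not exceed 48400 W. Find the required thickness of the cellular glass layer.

L ≈ 3.04 mm

Series thermal resistances:
R_inner film = 1/(h_i·A) = 1/(27.2×14.4) = 0.002553 K/W
R_magnesite brick = L/(kA) = 0.165/(4×14.4) = 0.002865 K/W
R_high-alumina brick = L/(kA) = 0.085/(1.99×14.4) = 0.002966 K/W
Sum of the known resistances R_other = 0.008384 K/W
Required total resistance R_tot = ΔT/Q_allow = 638/48400 = 0.01318 K/W
R_cellular glass = R_tot − R_other = 0.004798 K/W
L = R·k·A = 0.004798×0.044×14.4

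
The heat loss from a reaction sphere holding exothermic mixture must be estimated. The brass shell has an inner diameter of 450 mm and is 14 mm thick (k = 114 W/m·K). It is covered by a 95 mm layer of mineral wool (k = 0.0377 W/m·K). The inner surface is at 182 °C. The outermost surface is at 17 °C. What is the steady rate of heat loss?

Q ≈ 65.7 W

Radial (spherical) resistances in series:
R_brass shell = (1/0.225 − 1/0.239)/(4π×114) = 1.817×10^-4 K/W
R_mineral wool = (1/0.239 − 1/0.334)/(4π×0.0377) = 2.512 K/W
R_total = 2.512 K/W
Q = ΔT/R_total = 165/2.512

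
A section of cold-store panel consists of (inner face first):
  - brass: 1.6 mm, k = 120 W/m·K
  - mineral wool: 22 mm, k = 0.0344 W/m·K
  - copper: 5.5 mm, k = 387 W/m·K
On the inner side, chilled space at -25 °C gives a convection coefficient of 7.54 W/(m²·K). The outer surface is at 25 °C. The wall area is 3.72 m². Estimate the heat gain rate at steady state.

Q ≈ 241 W

Using the resistance-network approach (series):
R_inner film = 1/(h_i·A) = 1/(7.54×3.72) = 0.03565 K/W
R_brass = L/(kA) = 0.0016/(120×3.72) = 3.584×10^-6 K/W
R_mineral wool = L/(kA) = 0.022/(0.0344×3.72) = 0.1719 K/W
R_copper = L/(kA) = 0.0055/(387×3.72) = 3.82×10^-6 K/W
R_total = 0.2076 K/W
Q = ΔT / R_total = 50 / 0.2076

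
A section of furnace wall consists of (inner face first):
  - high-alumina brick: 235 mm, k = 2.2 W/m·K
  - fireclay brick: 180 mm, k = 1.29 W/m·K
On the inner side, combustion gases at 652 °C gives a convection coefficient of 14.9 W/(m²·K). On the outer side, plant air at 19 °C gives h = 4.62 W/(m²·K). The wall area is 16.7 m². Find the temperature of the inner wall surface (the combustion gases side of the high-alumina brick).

T ≈ 572 °C

Model the wall as resistances in series:
R_inner film = 1/(h_i·A) = 1/(14.9×16.7) = 0.004019 K/W
R_high-alumina brick = L/(kA) = 0.235/(2.2×16.7) = 0.006396 K/W
R_fireclay brick = L/(kA) = 0.18/(1.29×16.7) = 0.008355 K/W
R_outer film = 1/(h_o·A) = 1/(4.62×16.7) = 0.01296 K/W
R_total = 0.03173 K/W;  Q = ΔT/R_total = 633/0.03173 = 19950 W
T_interface = T_inner − Q·ΣR(inner→interface) = 652 − 19900×0.004019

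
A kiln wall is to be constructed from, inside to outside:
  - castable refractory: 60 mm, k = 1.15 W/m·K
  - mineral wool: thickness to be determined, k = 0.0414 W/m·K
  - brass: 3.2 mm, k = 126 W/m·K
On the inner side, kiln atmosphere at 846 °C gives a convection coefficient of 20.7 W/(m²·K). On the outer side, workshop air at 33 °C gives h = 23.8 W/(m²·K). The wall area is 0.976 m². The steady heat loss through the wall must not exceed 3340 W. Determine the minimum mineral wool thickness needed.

L ≈ 3.93 mm

Model the wall as resistances in series:
R_inner film = 1/(h_i·A) = 1/(20.7×0.976) = 0.0495 K/W
R_castable refractory = L/(kA) = 0.06/(1.15×0.976) = 0.05346 K/W
R_brass = L/(kA) = 0.0032/(126×0.976) = 2.602×10^-5 K/W
R_outer film = 1/(h_o·A) = 1/(23.8×0.976) = 0.04305 K/W
Sum of the known resistances R_other = 0.146 K/W
Required total resistance R_tot = ΔT/Q_allow = 813/3340 = 0.2434 K/W
R_mineral wool = R_tot − R_other = 0.09738 K/W
L = R·k·A = 0.09738×0.0414×0.976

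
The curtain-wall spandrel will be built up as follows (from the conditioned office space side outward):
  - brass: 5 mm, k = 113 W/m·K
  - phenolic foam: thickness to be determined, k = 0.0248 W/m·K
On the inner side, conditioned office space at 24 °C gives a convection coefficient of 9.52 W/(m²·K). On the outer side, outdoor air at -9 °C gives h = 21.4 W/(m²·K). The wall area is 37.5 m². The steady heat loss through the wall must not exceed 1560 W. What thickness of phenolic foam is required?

Series thermal resistances:
R_inner film = 1/(h_i·A) = 1/(9.52×37.5) = 0.002801 K/W
R_brass = L/(kA) = 0.005/(113×37.5) = 1.18×10^-6 K/W
R_outer film = 1/(h_o·A) = 1/(21.4×37.5) = 0.001246 K/W
Sum of the known resistances R_other = 0.004048 K/W
Required total resistance R_tot = ΔT/Q_allow = 33/1560 = 0.02115 K/W
R_phenolic foam = R_tot − R_other = 0.01711 K/W
L = R·k·A = 0.01711×0.0248×37.5

L ≈ 15.9 mm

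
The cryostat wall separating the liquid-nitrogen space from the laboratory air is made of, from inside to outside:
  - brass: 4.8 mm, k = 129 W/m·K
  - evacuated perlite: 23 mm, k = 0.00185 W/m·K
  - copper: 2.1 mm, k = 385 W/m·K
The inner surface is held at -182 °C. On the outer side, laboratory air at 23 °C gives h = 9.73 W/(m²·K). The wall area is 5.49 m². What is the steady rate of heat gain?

Model the wall as resistances in series:
R_brass = L/(kA) = 0.0048/(129×5.49) = 6.778×10^-6 K/W
R_evacuated perlite = L/(kA) = 0.023/(0.00185×5.49) = 2.265 K/W
R_copper = L/(kA) = 0.0021/(385×5.49) = 9.935×10^-7 K/W
R_outer film = 1/(h_o·A) = 1/(9.73×5.49) = 0.01872 K/W
R_total = 2.283 K/W
Q = ΔT / R_total = 205 / 2.283

Q ≈ 89.8 W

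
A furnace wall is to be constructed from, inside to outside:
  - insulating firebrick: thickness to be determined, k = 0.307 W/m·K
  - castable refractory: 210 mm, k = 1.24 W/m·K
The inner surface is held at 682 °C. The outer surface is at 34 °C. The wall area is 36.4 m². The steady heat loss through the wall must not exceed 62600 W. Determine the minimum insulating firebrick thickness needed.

L ≈ 63.7 mm

Using the resistance-network approach (series):
R_castable refractory = L/(kA) = 0.21/(1.24×36.4) = 0.004653 K/W
Sum of the known resistances R_other = 0.004653 K/W
Required total resistance R_tot = ΔT/Q_allow = 648/62600 = 0.01035 K/W
R_insulating firebrick = R_tot − R_other = 0.005699 K/W
L = R·k·A = 0.005699×0.307×36.4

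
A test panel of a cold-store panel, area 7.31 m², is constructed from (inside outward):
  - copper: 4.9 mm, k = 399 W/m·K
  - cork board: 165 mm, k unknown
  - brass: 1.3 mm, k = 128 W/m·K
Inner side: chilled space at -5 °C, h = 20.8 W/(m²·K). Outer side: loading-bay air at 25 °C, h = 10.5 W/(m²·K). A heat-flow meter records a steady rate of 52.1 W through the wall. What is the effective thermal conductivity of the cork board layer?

Using the resistance-network approach (series):
R_inner film = 1/(h_i·A) = 1/(20.8×7.31) = 0.006577 K/W
R_copper = L/(kA) = 0.0049/(399×7.31) = 1.68×10^-6 K/W
R_brass = L/(kA) = 0.0013/(128×7.31) = 1.389×10^-6 K/W
R_outer film = 1/(h_o·A) = 1/(10.5×7.31) = 0.01303 K/W
Sum of known resistances R_other = 0.01961 K/W
Total R = ΔT/Q = 30/52.1 = 0.5758 K/W
R_cork board = R_total − R_other = 0.5562 K/W
k = L/(R·A) = 0.165/(0.5562×7.31)

k ≈ 0.0406 W/(m·K)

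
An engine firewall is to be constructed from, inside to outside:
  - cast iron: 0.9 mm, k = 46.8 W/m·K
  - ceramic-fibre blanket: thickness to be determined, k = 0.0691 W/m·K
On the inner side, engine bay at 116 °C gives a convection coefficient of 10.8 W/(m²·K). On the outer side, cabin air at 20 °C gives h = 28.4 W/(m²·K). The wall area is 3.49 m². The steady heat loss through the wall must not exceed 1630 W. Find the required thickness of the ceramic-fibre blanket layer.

Model the wall as resistances in series:
R_inner film = 1/(h_i·A) = 1/(10.8×3.49) = 0.02653 K/W
R_cast iron = L/(kA) = 0.0009/(46.8×3.49) = 5.51×10^-6 K/W
R_outer film = 1/(h_o·A) = 1/(28.4×3.49) = 0.01009 K/W
Sum of the known resistances R_other = 0.03663 K/W
Required total resistance R_tot = ΔT/Q_allow = 96/1630 = 0.0589 K/W
R_ceramic-fibre blanket = R_tot − R_other = 0.02227 K/W
L = R·k·A = 0.02227×0.0691×3.49

L ≈ 5.37 mm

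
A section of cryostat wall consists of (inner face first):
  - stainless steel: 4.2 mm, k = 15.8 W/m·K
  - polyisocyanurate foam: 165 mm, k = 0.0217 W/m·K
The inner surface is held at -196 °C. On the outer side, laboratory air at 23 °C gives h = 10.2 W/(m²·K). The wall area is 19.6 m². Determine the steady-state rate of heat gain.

Treating each layer as a thermal resistance in series:
R_stainless steel = L/(kA) = 0.0042/(15.8×19.6) = 1.356×10^-5 K/W
R_polyisocyanurate foam = L/(kA) = 0.165/(0.0217×19.6) = 0.3879 K/W
R_outer film = 1/(h_o·A) = 1/(10.2×19.6) = 0.005002 K/W
R_total = 0.393 K/W
Q = ΔT / R_total = 219 / 0.393

Q ≈ 557 W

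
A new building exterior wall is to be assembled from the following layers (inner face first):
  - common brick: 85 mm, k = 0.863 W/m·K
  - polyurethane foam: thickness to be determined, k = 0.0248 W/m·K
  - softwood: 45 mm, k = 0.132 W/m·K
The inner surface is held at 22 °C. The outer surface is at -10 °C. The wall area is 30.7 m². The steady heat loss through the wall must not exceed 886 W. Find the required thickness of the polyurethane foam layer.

Model the wall as resistances in series:
R_common brick = L/(kA) = 0.085/(0.863×30.7) = 0.003208 K/W
R_softwood = L/(kA) = 0.045/(0.132×30.7) = 0.0111 K/W
Sum of the known resistances R_other = 0.01431 K/W
Required total resistance R_tot = ΔT/Q_allow = 32/886 = 0.03612 K/W
R_polyurethane foam = R_tot − R_other = 0.0218 K/W
L = R·k·A = 0.0218×0.0248×30.7

L ≈ 16.6 mm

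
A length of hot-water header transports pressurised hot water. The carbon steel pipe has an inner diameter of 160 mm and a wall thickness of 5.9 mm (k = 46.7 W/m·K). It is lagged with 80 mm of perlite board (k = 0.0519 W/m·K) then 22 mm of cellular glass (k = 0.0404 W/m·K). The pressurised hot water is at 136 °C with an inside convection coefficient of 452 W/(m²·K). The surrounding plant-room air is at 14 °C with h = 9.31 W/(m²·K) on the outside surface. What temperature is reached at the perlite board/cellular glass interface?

Per-layer cylindrical resistances, series-summed:
R_inner film = 1/(h_i·2πr₁L) = 1/(452×2π×0.08×1) = 0.004401 K/W
R_carbon steel pipe wall = ln(85.9/80)/(2π×46.7×1) = 2.425×10^-4 K/W
R_perlite board = ln(165.9/85.9)/(2π×0.0519×1) = 2.018 K/W
R_cellular glass = ln(187.9/165.9)/(2π×0.0404×1) = 0.4906 K/W
R_outer film = 1/(h_o·2πr_oL) = 1/(9.31×2π×0.1879×1) = 0.09098 K/W
R_total = 2.605 K/W
Q = ΔT/R_total = 122/2.605
Q = 46.8 W/m
T_interface = T_inner − Q·ΣR(inner→interface) = 136 − 46.8×2.023

T ≈ 41.2 °C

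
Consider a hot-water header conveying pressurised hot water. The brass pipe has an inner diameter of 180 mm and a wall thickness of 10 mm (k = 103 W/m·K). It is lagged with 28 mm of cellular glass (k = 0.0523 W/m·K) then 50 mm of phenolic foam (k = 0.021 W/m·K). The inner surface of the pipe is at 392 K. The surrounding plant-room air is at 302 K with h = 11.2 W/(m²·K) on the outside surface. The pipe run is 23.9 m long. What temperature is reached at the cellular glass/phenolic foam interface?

Per-layer cylindrical resistances, series-summed:
R_brass pipe wall = ln(100/90)/(2π×103×23.9) = 6.812×10^-6 K/W
R_cellular glass = ln(128/100)/(2π×0.0523×23.9) = 0.03143 K/W
R_phenolic foam = ln(178/128)/(2π×0.021×23.9) = 0.1046 K/W
R_outer film = 1/(h_o·2πr_oL) = 1/(11.2×2π×0.178×23.9) = 0.00334 K/W
R_total = 0.1393 K/W
Q = ΔT/R_total = 90/0.1393
Q = 646 W
T_interface = T_inner − Q·ΣR(inner→interface) = 392 − 646×0.03144

T ≈ 372 K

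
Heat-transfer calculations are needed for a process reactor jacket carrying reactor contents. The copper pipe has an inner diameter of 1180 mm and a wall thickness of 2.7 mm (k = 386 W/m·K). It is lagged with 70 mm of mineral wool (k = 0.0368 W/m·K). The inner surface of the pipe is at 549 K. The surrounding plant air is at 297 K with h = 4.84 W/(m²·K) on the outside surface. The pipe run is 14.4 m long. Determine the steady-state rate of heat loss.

Per-layer cylindrical resistances, series-summed:
R_copper pipe wall = ln(592.7/590)/(2π×386×14.4) = 1.307×10^-7 K/W
R_mineral wool = ln(662.7/592.7)/(2π×0.0368×14.4) = 0.03353 K/W
R_outer film = 1/(h_o·2πr_oL) = 1/(4.84×2π×0.6627×14.4) = 0.003446 K/W
R_total = 0.03697 K/W
Q = ΔT/R_total = 252/0.03697

Q ≈ 6820 W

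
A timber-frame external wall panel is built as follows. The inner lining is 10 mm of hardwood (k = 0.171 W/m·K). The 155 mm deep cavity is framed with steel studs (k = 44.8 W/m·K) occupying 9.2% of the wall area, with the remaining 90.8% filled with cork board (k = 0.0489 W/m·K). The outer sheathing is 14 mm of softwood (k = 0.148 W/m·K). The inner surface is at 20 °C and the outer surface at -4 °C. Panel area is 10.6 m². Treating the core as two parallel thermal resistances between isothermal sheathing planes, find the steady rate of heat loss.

Sheathing layers in series; stud and cavity paths in parallel between them.
R_inner = 0.01/(0.171×10.6) = 0.005517 K/W
R_stud  = 0.155/(44.8×0.092×10.6) = 0.003548 K/W
R_cav   = 0.155/(0.0489×0.908×10.6) = 0.3293 K/W
1/R_core = 1/R_stud + 1/R_cav → R_core = 0.00351 K/W
R_outer = 0.014/(0.148×10.6) = 0.008924 K/W
R_total = 0.01795 K/W
Q = ΔT/R_total = 24/0.01795

Q ≈ 1340 W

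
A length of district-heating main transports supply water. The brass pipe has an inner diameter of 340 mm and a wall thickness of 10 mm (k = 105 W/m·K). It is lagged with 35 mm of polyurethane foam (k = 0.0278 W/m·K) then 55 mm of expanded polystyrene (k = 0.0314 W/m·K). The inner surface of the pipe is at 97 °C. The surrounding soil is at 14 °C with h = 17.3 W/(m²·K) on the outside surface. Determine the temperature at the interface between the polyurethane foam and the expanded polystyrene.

T ≈ 58.7 °C

For a radial system each layer contributes R = ln(r_out/r_in)/(2πkL); films add R = 1/(hA).
R_brass pipe wall = ln(180/170)/(2π×105×1) = 8.664×10^-5 K/W
R_polyurethane foam = ln(215/180)/(2π×0.0278×1) = 1.017 K/W
R_expanded polystyrene = ln(270/215)/(2π×0.0314×1) = 1.155 K/W
R_outer film = 1/(h_o·2πr_oL) = 1/(17.3×2π×0.27×1) = 0.03407 K/W
R_total = 2.206 K/W
Q = ΔT/R_total = 83/2.206
Q = 37.6 W/m
T_interface = T_inner − Q·ΣR(inner→interface) = 97 − 37.6×1.017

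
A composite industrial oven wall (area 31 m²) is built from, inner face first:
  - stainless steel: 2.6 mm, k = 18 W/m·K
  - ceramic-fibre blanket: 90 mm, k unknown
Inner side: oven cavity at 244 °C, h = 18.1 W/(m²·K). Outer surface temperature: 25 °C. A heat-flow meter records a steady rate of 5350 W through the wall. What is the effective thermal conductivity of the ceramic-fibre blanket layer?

k ≈ 0.0742 W/(m·K)

Series thermal resistances:
R_inner film = 1/(h_i·A) = 1/(18.1×31) = 0.001782 K/W
R_stainless steel = L/(kA) = 0.0026/(18×31) = 4.659×10^-6 K/W
Sum of known resistances R_other = 0.001787 K/W
Total R = ΔT/Q = 219/5350 = 0.04093 K/W
R_ceramic-fibre blanket = R_total − R_other = 0.03915 K/W
k = L/(R·A) = 0.09/(0.03915×31)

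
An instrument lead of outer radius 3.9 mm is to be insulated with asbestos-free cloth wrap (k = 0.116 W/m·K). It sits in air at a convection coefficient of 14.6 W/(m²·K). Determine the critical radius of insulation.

r_cr ≈ 7.95 mm

For a cylinder r_cr = k/h = 0.116/14.6
r_cr = 7.95 mm; since the bare radius (3.9 mm) is below r_cr, adding a thin layer of insulation will *increase* heat loss.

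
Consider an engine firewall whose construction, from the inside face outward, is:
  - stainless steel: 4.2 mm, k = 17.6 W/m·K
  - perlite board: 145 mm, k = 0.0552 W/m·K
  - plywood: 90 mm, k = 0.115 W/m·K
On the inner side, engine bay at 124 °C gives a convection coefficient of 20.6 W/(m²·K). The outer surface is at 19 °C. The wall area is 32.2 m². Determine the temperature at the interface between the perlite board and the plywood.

T ≈ 42.8 °C

Series thermal resistances:
R_inner film = 1/(h_i·A) = 1/(20.6×32.2) = 0.001508 K/W
R_stainless steel = L/(kA) = 0.0042/(17.6×32.2) = 7.411×10^-6 K/W
R_perlite board = L/(kA) = 0.145/(0.0552×32.2) = 0.08158 K/W
R_plywood = L/(kA) = 0.09/(0.115×32.2) = 0.0243 K/W
R_total = 0.1074 K/W;  Q = ΔT/R_total = 105/0.1074 = 977.7 W
T_interface = T_inner − Q·ΣR(inner→interface) = 124 − 978×0.08309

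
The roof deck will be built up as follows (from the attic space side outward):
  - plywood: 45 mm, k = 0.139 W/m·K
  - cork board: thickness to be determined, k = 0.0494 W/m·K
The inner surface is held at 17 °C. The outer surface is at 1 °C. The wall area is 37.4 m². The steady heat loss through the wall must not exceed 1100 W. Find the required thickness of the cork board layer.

L ≈ 10.9 mm

Treating each layer as a thermal resistance in series:
R_plywood = L/(kA) = 0.045/(0.139×37.4) = 0.008656 K/W
Sum of the known resistances R_other = 0.008656 K/W
Required total resistance R_tot = ΔT/Q_allow = 16/1100 = 0.01455 K/W
R_cork board = R_tot − R_other = 0.005889 K/W
L = R·k·A = 0.005889×0.0494×37.4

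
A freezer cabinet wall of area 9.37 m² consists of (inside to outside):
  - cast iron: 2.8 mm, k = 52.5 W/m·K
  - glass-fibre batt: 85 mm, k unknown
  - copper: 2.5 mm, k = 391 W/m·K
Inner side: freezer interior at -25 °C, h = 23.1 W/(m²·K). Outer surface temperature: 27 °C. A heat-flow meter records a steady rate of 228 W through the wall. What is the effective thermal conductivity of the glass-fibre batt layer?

k ≈ 0.0406 W/(m·K)

Treating each layer as a thermal resistance in series:
R_inner film = 1/(h_i·A) = 1/(23.1×9.37) = 0.00462 K/W
R_cast iron = L/(kA) = 0.0028/(52.5×9.37) = 5.692×10^-6 K/W
R_copper = L/(kA) = 0.0025/(391×9.37) = 6.824×10^-7 K/W
Sum of known resistances R_other = 0.004626 K/W
Total R = ΔT/Q = 52/228 = 0.2281 K/W
R_glass-fibre batt = R_total − R_other = 0.2234 K/W
k = L/(R·A) = 0.085/(0.2234×9.37)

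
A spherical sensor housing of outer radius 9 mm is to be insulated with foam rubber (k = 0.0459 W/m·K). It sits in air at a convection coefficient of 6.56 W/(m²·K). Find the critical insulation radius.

r_cr ≈ 14 mm

For a sphere r_cr = 2k/h = 2×0.0459/6.56
r_cr = 14 mm; since the bare radius (9 mm) is below r_cr, adding a thin layer of insulation will *increase* heat loss.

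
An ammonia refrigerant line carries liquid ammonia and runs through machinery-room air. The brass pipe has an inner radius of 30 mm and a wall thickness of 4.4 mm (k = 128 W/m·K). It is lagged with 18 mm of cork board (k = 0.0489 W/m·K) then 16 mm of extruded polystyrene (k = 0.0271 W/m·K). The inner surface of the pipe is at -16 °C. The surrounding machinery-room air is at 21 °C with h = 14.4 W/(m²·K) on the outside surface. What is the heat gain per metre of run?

q′ ≈ 11.9 W/m

Radial resistances (cylindrical: R_cond = ln(r_o/r_i)/(2πkL), R_conv = 1/(h·2πrL)):
R_brass pipe wall = ln(34.4/30)/(2π×128×1) = 1.702×10^-4 K/W
R_cork board = ln(52.4/34.4)/(2π×0.0489×1) = 1.37 K/W
R_extruded polystyrene = ln(68.4/52.4)/(2π×0.0271×1) = 1.565 K/W
R_outer film = 1/(h_o·2πr_oL) = 1/(14.4×2π×0.0684×1) = 0.1616 K/W
R_total = 3.096 K/W
Q = ΔT/R_total = 37/3.096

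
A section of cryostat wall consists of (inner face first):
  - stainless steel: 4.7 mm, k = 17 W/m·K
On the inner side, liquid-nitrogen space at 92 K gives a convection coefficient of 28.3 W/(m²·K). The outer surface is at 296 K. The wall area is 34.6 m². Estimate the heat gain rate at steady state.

Using the resistance-network approach (series):
R_inner film = 1/(h_i·A) = 1/(28.3×34.6) = 0.001021 K/W
R_stainless steel = L/(kA) = 0.0047/(17×34.6) = 7.99×10^-6 K/W
R_total = 0.001029 K/W
Q = ΔT / R_total = 204 / 0.001029

Q ≈ 198000 W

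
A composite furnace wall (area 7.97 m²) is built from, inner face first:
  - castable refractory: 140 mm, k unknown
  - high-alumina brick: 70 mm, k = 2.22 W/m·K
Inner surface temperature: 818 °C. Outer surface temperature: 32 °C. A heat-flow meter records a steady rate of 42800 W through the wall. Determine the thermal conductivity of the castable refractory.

Series thermal resistances:
R_high-alumina brick = L/(kA) = 0.07/(2.22×7.97) = 0.003956 K/W
Sum of known resistances R_other = 0.003956 K/W
Total R = ΔT/Q = 786/42800 = 0.01836 K/W
R_castable refractory = R_total − R_other = 0.01441 K/W
k = L/(R·A) = 0.14/(0.01441×7.97)

k ≈ 1.22 W/(m·K)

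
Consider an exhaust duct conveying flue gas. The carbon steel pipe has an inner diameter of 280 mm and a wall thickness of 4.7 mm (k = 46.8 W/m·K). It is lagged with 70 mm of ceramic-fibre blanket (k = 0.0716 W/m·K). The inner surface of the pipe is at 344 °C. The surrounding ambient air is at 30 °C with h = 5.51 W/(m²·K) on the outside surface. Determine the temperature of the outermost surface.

Radial resistances (cylindrical: R_cond = ln(r_o/r_i)/(2πkL), R_conv = 1/(h·2πrL)):
R_carbon steel pipe wall = ln(144.7/140)/(2π×46.8×1) = 1.123×10^-4 K/W
R_ceramic-fibre blanket = ln(214.7/144.7)/(2π×0.0716×1) = 0.8771 K/W
R_outer film = 1/(h_o·2πr_oL) = 1/(5.51×2π×0.2147×1) = 0.1345 K/W
R_total = 1.012 K/W
Q = ΔT/R_total = 314/1.012
Q = 310 W/m
T_interface = T_inner − Q·ΣR(inner→interface) = 344 − 310×0.8772

T ≈ 71.8 °C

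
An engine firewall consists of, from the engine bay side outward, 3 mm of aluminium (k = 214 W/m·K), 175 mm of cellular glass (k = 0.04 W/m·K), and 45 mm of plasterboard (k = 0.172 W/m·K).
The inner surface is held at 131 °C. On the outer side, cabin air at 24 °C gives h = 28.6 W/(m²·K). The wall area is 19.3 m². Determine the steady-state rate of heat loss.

Q ≈ 442 W

Thermal resistances in series:
R_aluminium = L/(kA) = 0.003/(214×19.3) = 7.264×10^-7 K/W
R_cellular glass = L/(kA) = 0.175/(0.04×19.3) = 0.2267 K/W
R_plasterboard = L/(kA) = 0.045/(0.172×19.3) = 0.01356 K/W
R_outer film = 1/(h_o·A) = 1/(28.6×19.3) = 0.001812 K/W
R_total = 0.2421 K/W
Q = ΔT / R_total = 107 / 0.2421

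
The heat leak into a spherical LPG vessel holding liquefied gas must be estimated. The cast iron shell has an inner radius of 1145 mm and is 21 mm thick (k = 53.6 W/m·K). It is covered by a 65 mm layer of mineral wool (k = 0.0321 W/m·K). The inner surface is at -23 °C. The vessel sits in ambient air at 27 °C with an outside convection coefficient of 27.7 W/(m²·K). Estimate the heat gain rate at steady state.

Q ≈ 438 W

Spherical conduction: R = (1/r_in − 1/r_out)/(4πk) per layer; series-sum.
R_cast iron shell = (1/1.145 − 1/1.166)/(4π×53.6) = 2.335×10^-5 K/W
R_mineral wool = (1/1.166 − 1/1.231)/(4π×0.0321) = 0.1123 K/W
R_outer film = 1/(h·4πr_o²) = 1/(27.7×4π×1.231²) = 0.001896 K/W
R_total = 0.1142 K/W
Q = ΔT/R_total = 50/0.1142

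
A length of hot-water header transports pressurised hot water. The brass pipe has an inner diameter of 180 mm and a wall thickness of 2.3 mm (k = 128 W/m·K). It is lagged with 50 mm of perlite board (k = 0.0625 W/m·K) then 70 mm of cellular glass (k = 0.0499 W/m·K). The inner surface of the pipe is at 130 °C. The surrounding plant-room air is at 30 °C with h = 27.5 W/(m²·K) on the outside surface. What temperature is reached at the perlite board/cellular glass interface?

Cylindrical conduction, so R = ln(r₂/r₁)/(2πkL) per layer, in series:
R_brass pipe wall = ln(92.3/90)/(2π×128×1) = 3.138×10^-5 K/W
R_perlite board = ln(142.3/92.3)/(2π×0.0625×1) = 1.102 K/W
R_cellular glass = ln(212.3/142.3)/(2π×0.0499×1) = 1.276 K/W
R_outer film = 1/(h_o·2πr_oL) = 1/(27.5×2π×0.2123×1) = 0.02726 K/W
R_total = 2.406 K/W
Q = ΔT/R_total = 100/2.406
Q = 41.6 W/m
T_interface = T_inner − Q·ΣR(inner→interface) = 130 − 41.6×1.102

T ≈ 84.2 °C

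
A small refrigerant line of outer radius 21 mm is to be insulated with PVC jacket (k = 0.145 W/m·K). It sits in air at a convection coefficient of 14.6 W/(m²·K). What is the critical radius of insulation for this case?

r_cr ≈ 9.93 mm

For a cylinder r_cr = k/h = 0.145/14.6
r_cr = 9.93 mm; since the bare radius (21 mm) is above r_cr, any added insulation will reduce heat loss.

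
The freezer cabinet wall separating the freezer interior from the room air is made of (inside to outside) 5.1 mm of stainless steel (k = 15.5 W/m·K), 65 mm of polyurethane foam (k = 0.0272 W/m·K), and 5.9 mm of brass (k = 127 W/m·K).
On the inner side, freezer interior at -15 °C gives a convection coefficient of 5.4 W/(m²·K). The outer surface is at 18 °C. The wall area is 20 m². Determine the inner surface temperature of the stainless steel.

T ≈ -12.6 °C

Series thermal resistances:
R_inner film = 1/(h_i·A) = 1/(5.4×20) = 0.009259 K/W
R_stainless steel = L/(kA) = 0.0051/(15.5×20) = 1.645×10^-5 K/W
R_polyurethane foam = L/(kA) = 0.065/(0.0272×20) = 0.1195 K/W
R_brass = L/(kA) = 0.0059/(127×20) = 2.323×10^-6 K/W
R_total = 0.1288 K/W;  Q = ΔT/R_total = 33/0.1288 = 256.3 W
T_interface = T_inner + Q·ΣR(inner→interface) = -15 + 256×0.009259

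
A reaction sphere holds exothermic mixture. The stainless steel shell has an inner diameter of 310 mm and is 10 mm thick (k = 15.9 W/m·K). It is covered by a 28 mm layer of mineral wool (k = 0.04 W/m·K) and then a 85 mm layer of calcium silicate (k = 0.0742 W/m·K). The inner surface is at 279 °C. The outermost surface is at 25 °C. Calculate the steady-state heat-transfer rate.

For a spherical shell R = (1/r₁ − 1/r₂)/(4πk); film R = 1/(h·4πr²). In series:
R_stainless steel shell = (1/0.155 − 1/0.165)/(4π×15.9) = 0.001957 K/W
R_mineral wool = (1/0.165 − 1/0.193)/(4π×0.04) = 1.749 K/W
R_calcium silicate = (1/0.193 − 1/0.278)/(4π×0.0742) = 1.699 K/W
R_total = 3.45 K/W
Q = ΔT/R_total = 254/3.45

Q ≈ 73.6 W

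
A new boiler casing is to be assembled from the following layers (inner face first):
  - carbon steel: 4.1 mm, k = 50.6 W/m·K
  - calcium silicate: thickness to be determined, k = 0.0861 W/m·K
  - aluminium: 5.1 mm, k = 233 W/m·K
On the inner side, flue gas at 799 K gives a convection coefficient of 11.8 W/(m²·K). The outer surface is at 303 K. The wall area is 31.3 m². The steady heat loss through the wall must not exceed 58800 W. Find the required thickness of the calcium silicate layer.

Using the resistance-network approach (series):
R_inner film = 1/(h_i·A) = 1/(11.8×31.3) = 0.002708 K/W
R_carbon steel = L/(kA) = 0.0041/(50.6×31.3) = 2.589×10^-6 K/W
R_aluminium = L/(kA) = 0.0051/(233×31.3) = 6.993×10^-7 K/W
Sum of the known resistances R_other = 0.002711 K/W
Required total resistance R_tot = ΔT/Q_allow = 496/58800 = 0.008435 K/W
R_calcium silicate = R_tot − R_other = 0.005725 K/W
L = R·k·A = 0.005725×0.0861×31.3

L ≈ 15.4 mm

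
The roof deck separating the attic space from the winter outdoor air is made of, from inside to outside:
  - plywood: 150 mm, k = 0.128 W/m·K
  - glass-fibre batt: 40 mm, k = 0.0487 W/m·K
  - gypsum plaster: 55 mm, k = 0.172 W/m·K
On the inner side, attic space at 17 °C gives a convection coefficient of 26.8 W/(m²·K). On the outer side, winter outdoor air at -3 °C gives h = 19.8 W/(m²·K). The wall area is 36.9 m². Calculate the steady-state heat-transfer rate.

Q ≈ 307 W

Using the resistance-network approach (series):
R_inner film = 1/(h_i·A) = 1/(26.8×36.9) = 0.001011 K/W
R_plywood = L/(kA) = 0.15/(0.128×36.9) = 0.03176 K/W
R_glass-fibre batt = L/(kA) = 0.04/(0.0487×36.9) = 0.02226 K/W
R_gypsum plaster = L/(kA) = 0.055/(0.172×36.9) = 0.008666 K/W
R_outer film = 1/(h_o·A) = 1/(19.8×36.9) = 0.001369 K/W
R_total = 0.06506 K/W
Q = ΔT / R_total = 20 / 0.06506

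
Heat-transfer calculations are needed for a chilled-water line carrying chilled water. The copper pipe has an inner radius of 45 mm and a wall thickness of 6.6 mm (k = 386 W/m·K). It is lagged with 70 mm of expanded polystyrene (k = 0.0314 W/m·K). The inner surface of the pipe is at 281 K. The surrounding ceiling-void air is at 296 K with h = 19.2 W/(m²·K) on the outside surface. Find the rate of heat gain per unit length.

Treating each annulus and film as a series resistance:
R_copper pipe wall = ln(51.6/45)/(2π×386×1) = 5.643×10^-5 K/W
R_expanded polystyrene = ln(121.6/51.6)/(2π×0.0314×1) = 4.345 K/W
R_outer film = 1/(h_o·2πr_oL) = 1/(19.2×2π×0.1216×1) = 0.06817 K/W
R_total = 4.413 K/W
Q = ΔT/R_total = 15/4.413

q′ ≈ 3.4 W/m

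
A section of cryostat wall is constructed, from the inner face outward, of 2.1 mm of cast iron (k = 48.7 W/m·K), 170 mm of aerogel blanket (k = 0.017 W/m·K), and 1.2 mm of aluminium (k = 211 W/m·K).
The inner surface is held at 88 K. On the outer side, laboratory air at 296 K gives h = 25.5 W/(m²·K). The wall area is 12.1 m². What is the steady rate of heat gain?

Using the resistance-network approach (series):
R_cast iron = L/(kA) = 0.0021/(48.7×12.1) = 3.564×10^-6 K/W
R_aerogel blanket = L/(kA) = 0.17/(0.017×12.1) = 0.8264 K/W
R_aluminium = L/(kA) = 0.0012/(211×12.1) = 4.7×10^-7 K/W
R_outer film = 1/(h_o·A) = 1/(25.5×12.1) = 0.003241 K/W
R_total = 0.8297 K/W
Q = ΔT / R_total = 208 / 0.8297

Q ≈ 251 W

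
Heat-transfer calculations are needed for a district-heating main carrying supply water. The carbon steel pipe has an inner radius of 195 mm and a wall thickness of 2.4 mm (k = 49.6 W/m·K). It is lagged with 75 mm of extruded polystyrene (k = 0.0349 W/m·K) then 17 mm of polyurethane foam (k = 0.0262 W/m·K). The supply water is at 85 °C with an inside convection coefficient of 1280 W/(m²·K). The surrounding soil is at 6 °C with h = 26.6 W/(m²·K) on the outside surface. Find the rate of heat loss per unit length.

q′ ≈ 42.5 W/m

Cylindrical conduction, so R = ln(r₂/r₁)/(2πkL) per layer, in series:
R_inner film = 1/(h_i·2πr₁L) = 1/(1280×2π×0.195×1) = 6.376×10^-4 K/W
R_carbon steel pipe wall = ln(197.4/195)/(2π×49.6×1) = 3.925×10^-5 K/W
R_extruded polystyrene = ln(272.4/197.4)/(2π×0.0349×1) = 1.469 K/W
R_polyurethane foam = ln(289.4/272.4)/(2π×0.0262×1) = 0.3677 K/W
R_outer film = 1/(h_o·2πr_oL) = 1/(26.6×2π×0.2894×1) = 0.02067 K/W
R_total = 1.858 K/W
Q = ΔT/R_total = 79/1.858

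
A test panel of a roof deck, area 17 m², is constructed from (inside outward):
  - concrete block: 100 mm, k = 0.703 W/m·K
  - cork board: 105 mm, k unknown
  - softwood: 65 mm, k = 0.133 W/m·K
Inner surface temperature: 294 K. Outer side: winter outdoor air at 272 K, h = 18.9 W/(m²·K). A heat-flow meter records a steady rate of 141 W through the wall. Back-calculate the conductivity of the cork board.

Model the wall as resistances in series:
R_concrete block = L/(kA) = 0.1/(0.703×17) = 0.008368 K/W
R_softwood = L/(kA) = 0.065/(0.133×17) = 0.02875 K/W
R_outer film = 1/(h_o·A) = 1/(18.9×17) = 0.003112 K/W
Sum of known resistances R_other = 0.04023 K/W
Total R = ΔT/Q = 22/141 = 0.156 K/W
R_cork board = R_total − R_other = 0.1158 K/W
k = L/(R·A) = 0.105/(0.1158×17)

k ≈ 0.0533 W/(m·K)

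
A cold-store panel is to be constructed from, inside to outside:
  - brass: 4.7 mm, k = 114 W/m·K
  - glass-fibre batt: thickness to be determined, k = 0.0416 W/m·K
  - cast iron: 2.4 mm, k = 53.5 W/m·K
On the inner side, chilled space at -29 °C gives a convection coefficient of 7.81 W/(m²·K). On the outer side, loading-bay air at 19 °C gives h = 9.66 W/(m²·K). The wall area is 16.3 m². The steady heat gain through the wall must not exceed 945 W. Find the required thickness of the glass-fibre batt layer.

L ≈ 24.8 mm

Thermal resistances in series:
R_inner film = 1/(h_i·A) = 1/(7.81×16.3) = 0.007855 K/W
R_brass = L/(kA) = 0.0047/(114×16.3) = 2.529×10^-6 K/W
R_cast iron = L/(kA) = 0.0024/(53.5×16.3) = 2.752×10^-6 K/W
R_outer film = 1/(h_o·A) = 1/(9.66×16.3) = 0.006351 K/W
Sum of the known resistances R_other = 0.01421 K/W
Required total resistance R_tot = ΔT/Q_allow = 48/945 = 0.05079 K/W
R_glass-fibre batt = R_tot − R_other = 0.03658 K/W
L = R·k·A = 0.03658×0.0416×16.3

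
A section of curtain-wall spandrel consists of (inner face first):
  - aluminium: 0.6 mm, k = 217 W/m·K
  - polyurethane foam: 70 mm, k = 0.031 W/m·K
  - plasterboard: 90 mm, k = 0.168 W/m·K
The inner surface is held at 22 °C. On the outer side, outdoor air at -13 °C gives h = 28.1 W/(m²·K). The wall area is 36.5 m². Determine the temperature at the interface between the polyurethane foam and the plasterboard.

T ≈ -5.93 °C

Thermal resistances in series:
R_aluminium = L/(kA) = 0.0006/(217×36.5) = 7.575×10^-8 K/W
R_polyurethane foam = L/(kA) = 0.07/(0.031×36.5) = 0.06186 K/W
R_plasterboard = L/(kA) = 0.09/(0.168×36.5) = 0.01468 K/W
R_outer film = 1/(h_o·A) = 1/(28.1×36.5) = 9.75×10^-4 K/W
R_total = 0.07752 K/W;  Q = ΔT/R_total = 35/0.07752 = 451.5 W
T_interface = T_inner − Q·ΣR(inner→interface) = 22 − 452×0.06186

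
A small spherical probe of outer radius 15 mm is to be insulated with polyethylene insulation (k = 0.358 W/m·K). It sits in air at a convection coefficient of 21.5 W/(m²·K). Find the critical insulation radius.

r_cr ≈ 33.3 mm

For a sphere r_cr = 2k/h = 2×0.358/21.5
r_cr = 33.3 mm; since the bare radius (15 mm) is below r_cr, adding a thin layer of insulation will *increase* heat loss.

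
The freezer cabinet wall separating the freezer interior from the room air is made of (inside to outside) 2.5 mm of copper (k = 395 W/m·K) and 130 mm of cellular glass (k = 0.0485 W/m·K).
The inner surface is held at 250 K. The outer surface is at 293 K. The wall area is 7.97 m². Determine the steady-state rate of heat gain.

Model the wall as resistances in series:
R_copper = L/(kA) = 0.0025/(395×7.97) = 7.941×10^-7 K/W
R_cellular glass = L/(kA) = 0.13/(0.0485×7.97) = 0.3363 K/W
R_total = 0.3363 K/W
Q = ΔT / R_total = 43 / 0.3363

Q ≈ 128 W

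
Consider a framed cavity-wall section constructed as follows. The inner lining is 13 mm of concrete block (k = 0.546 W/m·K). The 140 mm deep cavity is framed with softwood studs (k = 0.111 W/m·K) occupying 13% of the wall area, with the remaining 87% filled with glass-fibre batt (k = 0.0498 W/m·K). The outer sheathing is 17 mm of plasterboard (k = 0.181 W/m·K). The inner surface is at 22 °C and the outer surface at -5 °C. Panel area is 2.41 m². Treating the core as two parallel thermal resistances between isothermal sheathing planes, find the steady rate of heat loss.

Q ≈ 25.6 W

Sheathing layers in series; stud and cavity paths in parallel between them.
R_inner = 0.013/(0.546×2.41) = 0.009879 K/W
R_stud  = 0.14/(0.111×0.13×2.41) = 4.026 K/W
R_cav   = 0.14/(0.0498×0.87×2.41) = 1.341 K/W
1/R_core = 1/R_stud + 1/R_cav → R_core = 1.006 K/W
R_outer = 0.017/(0.181×2.41) = 0.03897 K/W
R_total = 1.055 K/W
Q = ΔT/R_total = 27/1.055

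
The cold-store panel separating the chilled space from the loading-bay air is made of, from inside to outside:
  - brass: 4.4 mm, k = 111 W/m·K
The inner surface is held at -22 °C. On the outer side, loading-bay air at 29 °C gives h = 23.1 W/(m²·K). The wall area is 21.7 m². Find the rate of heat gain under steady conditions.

Using the resistance-network approach (series):
R_brass = L/(kA) = 0.0044/(111×21.7) = 1.827×10^-6 K/W
R_outer film = 1/(h_o·A) = 1/(23.1×21.7) = 0.001995 K/W
R_total = 0.001997 K/W
Q = ΔT / R_total = 51 / 0.001997

Q ≈ 25500 W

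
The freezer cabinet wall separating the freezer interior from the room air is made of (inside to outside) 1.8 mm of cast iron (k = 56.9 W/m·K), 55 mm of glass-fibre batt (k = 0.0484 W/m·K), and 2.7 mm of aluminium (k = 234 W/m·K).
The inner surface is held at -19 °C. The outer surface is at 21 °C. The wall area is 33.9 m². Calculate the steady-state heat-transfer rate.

Series thermal resistances:
R_cast iron = L/(kA) = 0.0018/(56.9×33.9) = 9.332×10^-7 K/W
R_glass-fibre batt = L/(kA) = 0.055/(0.0484×33.9) = 0.03352 K/W
R_aluminium = L/(kA) = 0.0027/(234×33.9) = 3.404×10^-7 K/W
R_total = 0.03352 K/W
Q = ΔT / R_total = 40 / 0.03352

Q ≈ 1190 W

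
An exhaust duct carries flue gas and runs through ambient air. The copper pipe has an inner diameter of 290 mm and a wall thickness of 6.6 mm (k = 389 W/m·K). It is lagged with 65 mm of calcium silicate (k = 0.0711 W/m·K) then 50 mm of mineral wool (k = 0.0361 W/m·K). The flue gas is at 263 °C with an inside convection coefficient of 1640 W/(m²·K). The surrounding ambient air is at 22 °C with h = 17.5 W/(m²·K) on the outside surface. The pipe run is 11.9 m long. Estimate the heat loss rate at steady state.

For a radial system each layer contributes R = ln(r_out/r_in)/(2πkL); films add R = 1/(hA).
R_inner film = 1/(h_i·2πr₁L) = 1/(1640×2π×0.145×11.9) = 5.624×10^-5 K/W
R_copper pipe wall = ln(151.6/145)/(2π×389×11.9) = 1.53×10^-6 K/W
R_calcium silicate = ln(216.6/151.6)/(2π×0.0711×11.9) = 0.06712 K/W
R_mineral wool = ln(266.6/216.6)/(2π×0.0361×11.9) = 0.07695 K/W
R_outer film = 1/(h_o·2πr_oL) = 1/(17.5×2π×0.2666×11.9) = 0.002867 K/W
R_total = 0.147 K/W
Q = ΔT/R_total = 241/0.147

Q ≈ 1640 W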